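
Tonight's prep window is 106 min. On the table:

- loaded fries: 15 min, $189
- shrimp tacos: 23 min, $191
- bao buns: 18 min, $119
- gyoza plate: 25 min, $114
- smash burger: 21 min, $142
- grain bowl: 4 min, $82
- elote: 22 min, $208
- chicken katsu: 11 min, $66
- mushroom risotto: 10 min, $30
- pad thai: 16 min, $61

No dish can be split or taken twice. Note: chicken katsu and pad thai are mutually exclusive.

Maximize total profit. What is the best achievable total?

931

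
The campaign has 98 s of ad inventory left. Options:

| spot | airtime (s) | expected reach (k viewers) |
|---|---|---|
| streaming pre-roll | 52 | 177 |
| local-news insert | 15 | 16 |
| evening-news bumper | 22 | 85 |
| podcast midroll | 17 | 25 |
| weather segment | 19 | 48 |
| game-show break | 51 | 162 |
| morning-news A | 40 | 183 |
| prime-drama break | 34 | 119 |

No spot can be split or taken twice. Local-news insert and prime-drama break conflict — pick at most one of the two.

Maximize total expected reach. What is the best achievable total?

Taking evening-news bumper + morning-news A + prime-drama break: 96 s used, 387 in expected reach.

387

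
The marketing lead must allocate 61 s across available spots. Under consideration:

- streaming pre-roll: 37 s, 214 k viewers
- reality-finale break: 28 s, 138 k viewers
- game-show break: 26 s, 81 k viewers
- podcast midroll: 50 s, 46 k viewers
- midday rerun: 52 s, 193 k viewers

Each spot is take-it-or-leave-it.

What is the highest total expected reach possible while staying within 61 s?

219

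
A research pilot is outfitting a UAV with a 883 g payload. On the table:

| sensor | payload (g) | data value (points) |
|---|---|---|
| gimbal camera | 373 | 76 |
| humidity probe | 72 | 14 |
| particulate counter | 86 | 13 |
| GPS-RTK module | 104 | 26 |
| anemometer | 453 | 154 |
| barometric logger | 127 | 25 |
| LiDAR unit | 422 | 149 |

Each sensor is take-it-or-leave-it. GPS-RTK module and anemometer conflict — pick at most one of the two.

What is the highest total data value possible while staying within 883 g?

303

The ratio ordering already packs tightly: anemometer + LiDAR unit, 875 g, 303.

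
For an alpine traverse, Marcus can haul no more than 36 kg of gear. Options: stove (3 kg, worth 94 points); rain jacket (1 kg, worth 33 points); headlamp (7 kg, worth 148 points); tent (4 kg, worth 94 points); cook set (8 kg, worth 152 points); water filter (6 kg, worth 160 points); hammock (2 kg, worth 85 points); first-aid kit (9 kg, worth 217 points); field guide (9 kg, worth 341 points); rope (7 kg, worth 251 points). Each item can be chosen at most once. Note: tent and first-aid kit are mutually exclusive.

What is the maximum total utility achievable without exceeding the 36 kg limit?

The ratio heuristic lands on stove + rain jacket + tent + water filter + hammock + field guide + rope (1058) but leaves 4 kg idle.
Dropping rain jacket and tent frees 5 kg; slotting in first-aid kit (9 kg) lifts the total to 1148 at 36 kg.
Nothing else feasible within 36 kg beats 1148.

1148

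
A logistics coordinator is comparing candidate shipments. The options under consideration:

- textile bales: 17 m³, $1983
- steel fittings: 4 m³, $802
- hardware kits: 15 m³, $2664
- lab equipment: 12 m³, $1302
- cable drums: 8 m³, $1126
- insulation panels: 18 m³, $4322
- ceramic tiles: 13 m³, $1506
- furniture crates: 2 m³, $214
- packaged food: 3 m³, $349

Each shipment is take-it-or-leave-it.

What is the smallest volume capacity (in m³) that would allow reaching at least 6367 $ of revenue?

32

Minimise m³ subject to total revenue ≥ 6367.
Taking steel fittings + cable drums + insulation panels + furniture crates gives 6464 (≥ 6367) for 32 m³.
Any bundle with less than 32 m³ falls short of 6367.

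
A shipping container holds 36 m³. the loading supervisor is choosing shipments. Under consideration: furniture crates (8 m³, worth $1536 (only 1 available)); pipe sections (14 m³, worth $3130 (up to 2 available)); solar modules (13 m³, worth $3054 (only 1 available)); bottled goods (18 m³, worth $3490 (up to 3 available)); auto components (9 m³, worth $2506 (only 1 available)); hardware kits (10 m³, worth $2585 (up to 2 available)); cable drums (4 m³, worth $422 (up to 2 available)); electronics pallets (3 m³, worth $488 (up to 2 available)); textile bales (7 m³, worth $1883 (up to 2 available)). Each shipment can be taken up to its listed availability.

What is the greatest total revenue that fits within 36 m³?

A density-first pass picks auto components + hardware kits + electronics pallets + 2×textile bales — 9345 at 36 m³.
The 10 m³ tied up in electronics pallets and textile bales is better spent on hardware kits — total rises to 9559 (36 m³).
Nothing else within 36 m³ beats 9559.

9559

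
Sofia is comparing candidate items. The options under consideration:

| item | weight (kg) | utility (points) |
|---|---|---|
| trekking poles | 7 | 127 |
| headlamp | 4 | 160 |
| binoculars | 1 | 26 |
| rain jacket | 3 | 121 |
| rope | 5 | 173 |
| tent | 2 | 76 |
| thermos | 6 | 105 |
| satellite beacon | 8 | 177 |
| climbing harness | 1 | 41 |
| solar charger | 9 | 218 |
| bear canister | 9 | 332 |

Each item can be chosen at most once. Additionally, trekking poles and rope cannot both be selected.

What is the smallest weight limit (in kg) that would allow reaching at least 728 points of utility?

19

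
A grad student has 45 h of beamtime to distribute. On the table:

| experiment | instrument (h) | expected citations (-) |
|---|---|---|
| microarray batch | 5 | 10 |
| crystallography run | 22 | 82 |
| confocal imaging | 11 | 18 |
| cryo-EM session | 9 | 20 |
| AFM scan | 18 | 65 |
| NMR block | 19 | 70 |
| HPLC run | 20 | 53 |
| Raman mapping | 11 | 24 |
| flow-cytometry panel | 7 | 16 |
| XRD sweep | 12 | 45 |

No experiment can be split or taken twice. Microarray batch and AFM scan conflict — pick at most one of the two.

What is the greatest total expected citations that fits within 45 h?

Ranking by ratio (expected citations/h): XRD sweep 3.75, crystallography run 3.73, NMR block 3.68.
Filling by ratio: crystallography run + flow-cytometry panel + XRD sweep for 143, with 4 h left unused.
Dropping flow-cytometry panel and XRD sweep frees 19 h; slotting in NMR block (19 h) lifts the total to 152 at 41 h.

152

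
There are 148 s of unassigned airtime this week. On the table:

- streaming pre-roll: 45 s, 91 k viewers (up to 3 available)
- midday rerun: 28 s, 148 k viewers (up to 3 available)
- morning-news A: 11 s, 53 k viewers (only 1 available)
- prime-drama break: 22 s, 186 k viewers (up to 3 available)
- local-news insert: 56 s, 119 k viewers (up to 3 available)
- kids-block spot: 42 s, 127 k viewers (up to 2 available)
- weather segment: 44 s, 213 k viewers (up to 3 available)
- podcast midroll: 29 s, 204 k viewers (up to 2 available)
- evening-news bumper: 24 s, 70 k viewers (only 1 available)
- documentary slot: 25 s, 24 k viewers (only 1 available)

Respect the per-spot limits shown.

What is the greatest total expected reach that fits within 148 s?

1036

Taking the top-ratio spots first gives morning-news A + 3×prime-drama break + 2×podcast midroll for 1019 (135 s).
Dropping morning-news A frees 11 s; slotting in evening-news bumper (24 s) lifts the total to 1036 at 148 s.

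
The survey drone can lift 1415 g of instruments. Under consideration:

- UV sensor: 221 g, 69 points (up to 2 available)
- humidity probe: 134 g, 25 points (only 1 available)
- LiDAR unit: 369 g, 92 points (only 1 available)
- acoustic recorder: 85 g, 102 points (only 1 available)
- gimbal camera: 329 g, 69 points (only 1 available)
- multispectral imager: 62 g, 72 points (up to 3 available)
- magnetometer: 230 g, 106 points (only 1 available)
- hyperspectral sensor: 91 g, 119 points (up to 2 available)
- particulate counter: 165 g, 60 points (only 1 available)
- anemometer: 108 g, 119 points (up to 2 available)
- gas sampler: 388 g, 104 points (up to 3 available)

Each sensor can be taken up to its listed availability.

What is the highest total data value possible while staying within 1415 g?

A density-first pass picks UV sensor + acoustic recorder + 3×multispectral imager + magnetometer + 2×hyperspectral sensor + particulate counter + 2×anemometer — 1029 at 1285 g.
The 165 g tied up in particulate counter is better spent on UV sensor — total rises to 1038 (1341 g).

1038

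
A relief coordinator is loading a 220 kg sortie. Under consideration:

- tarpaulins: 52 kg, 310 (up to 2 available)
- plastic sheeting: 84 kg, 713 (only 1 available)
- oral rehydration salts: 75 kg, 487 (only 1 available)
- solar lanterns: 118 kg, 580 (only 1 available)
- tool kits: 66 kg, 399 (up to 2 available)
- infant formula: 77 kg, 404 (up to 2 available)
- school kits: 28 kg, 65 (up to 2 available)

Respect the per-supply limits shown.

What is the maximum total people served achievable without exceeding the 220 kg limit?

Density check — plastic sheeting 8.49, oral rehydration salts 6.49, tool kits 6.05 are the best per kg.
Filling by ratio: tarpaulins + plastic sheeting + oral rehydration salts for 1510, with 9 kg left unused.
Dropping tarpaulins and oral rehydration salts frees 127 kg; slotting in 2×tool kits (132 kg) lifts the total to 1511 at 216 kg.
That's the maximum — no swap from here does better than 1511.

1511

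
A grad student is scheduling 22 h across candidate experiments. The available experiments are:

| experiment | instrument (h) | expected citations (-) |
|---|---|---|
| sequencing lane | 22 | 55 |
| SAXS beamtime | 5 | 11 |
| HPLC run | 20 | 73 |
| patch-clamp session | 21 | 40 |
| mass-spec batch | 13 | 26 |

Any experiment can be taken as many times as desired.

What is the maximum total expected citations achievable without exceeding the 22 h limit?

73

HPLC run uses 20 of the 22 h and totals 73.
Every other selection either busts 22 h or fails to beat 73.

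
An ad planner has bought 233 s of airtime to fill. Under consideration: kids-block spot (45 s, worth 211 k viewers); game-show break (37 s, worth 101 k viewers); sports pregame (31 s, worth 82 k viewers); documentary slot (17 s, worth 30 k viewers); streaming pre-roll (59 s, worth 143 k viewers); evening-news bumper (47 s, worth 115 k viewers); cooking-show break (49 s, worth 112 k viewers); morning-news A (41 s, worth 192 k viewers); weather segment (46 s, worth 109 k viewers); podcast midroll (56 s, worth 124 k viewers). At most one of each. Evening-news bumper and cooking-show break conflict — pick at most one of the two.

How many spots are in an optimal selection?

5

Optimal total is 762.
kids-block spot + game-show break + streaming pre-roll + evening-news bumper + morning-news A hits 762 at 229 s.
Any selection reaching 762 contains exactly 5 spots.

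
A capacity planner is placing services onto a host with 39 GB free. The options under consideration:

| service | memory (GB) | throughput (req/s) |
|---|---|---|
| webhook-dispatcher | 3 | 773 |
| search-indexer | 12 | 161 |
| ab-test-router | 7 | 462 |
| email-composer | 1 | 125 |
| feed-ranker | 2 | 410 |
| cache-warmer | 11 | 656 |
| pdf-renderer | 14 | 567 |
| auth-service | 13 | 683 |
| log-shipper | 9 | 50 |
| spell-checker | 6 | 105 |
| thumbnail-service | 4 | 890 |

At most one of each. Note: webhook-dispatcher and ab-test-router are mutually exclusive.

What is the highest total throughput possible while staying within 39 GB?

3537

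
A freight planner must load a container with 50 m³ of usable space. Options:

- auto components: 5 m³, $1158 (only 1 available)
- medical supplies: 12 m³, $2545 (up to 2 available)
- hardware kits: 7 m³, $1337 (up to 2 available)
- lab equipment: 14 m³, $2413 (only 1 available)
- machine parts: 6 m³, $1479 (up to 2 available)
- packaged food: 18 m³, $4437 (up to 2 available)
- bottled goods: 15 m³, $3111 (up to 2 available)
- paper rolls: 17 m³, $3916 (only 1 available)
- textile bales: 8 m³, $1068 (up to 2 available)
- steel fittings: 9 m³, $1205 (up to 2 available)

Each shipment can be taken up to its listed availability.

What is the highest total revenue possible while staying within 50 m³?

Best packing: 2×machine parts + 2×packaged food — 48 m³, 11832 total.

11832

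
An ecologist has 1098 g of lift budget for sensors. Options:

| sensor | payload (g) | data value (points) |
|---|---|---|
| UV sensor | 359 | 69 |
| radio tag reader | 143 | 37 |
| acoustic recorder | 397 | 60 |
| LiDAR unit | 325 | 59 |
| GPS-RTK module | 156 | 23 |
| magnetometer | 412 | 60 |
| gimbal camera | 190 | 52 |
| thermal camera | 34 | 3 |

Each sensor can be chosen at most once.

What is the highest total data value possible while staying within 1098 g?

220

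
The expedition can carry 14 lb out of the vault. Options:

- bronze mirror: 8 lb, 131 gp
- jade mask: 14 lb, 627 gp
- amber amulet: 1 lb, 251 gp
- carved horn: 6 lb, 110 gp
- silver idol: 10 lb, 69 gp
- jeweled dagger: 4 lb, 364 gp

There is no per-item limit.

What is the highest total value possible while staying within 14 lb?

3514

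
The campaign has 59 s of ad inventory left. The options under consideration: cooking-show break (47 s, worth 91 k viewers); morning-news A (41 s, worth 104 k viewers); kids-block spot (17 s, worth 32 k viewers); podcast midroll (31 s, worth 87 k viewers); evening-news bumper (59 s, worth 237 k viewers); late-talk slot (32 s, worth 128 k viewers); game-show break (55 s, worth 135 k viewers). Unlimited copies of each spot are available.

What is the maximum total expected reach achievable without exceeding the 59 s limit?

237

Taking evening-news bumper: 59 s used, 237 in expected reach.
Every other selection either busts 59 s or fails to beat 237.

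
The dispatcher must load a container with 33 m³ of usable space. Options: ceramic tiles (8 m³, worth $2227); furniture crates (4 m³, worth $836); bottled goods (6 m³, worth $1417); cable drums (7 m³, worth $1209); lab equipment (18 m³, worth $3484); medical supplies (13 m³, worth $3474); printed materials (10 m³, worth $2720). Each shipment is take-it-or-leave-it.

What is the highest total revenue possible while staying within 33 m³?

8447

Ranking by ratio (revenue/m³): ceramic tiles 278.38, printed materials 272.00, medical supplies 267.23.
Filling by ratio: ceramic tiles + medical supplies + printed materials for 8421, with 2 m³ left unused.
The 8 m³ tied up in ceramic tiles is better spent on furniture crates + bottled goods — total rises to 8447 (33 m³).
The closest alternative, ceramic tiles + medical supplies + printed materials, reaches only 8421.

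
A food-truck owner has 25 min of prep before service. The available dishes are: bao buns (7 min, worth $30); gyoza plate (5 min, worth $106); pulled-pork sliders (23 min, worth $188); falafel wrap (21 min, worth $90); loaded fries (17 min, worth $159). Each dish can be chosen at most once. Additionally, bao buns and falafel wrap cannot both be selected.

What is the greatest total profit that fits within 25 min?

By profit per min: gyoza plate 21.20, loaded fries 9.35, pulled-pork sliders 8.17, bao buns 4.29 lead.
The ratio ordering already packs tightly: gyoza plate + loaded fries, 22 min, 265.
Runner-up bao buns + loaded fries tops out at 189.

265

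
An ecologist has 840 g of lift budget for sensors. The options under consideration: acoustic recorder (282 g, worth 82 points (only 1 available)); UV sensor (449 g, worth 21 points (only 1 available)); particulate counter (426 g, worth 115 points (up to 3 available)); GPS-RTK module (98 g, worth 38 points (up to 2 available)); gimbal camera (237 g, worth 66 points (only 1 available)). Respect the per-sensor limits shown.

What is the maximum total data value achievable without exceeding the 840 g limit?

235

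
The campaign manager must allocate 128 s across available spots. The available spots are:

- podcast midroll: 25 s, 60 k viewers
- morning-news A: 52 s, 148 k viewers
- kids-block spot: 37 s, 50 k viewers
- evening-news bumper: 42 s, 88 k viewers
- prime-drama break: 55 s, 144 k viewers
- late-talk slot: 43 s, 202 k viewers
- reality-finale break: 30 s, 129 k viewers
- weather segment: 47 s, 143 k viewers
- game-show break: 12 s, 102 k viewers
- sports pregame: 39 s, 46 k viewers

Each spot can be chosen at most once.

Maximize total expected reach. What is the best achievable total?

Taking the top-ratio spots first gives podcast midroll + late-talk slot + reality-finale break + game-show break for 493 (110 s).
Dropping podcast midroll frees 25 s; slotting in evening-news bumper (42 s) lifts the total to 521 at 127 s.
An exhaustive check of the 1024 subsets confirms 521.

521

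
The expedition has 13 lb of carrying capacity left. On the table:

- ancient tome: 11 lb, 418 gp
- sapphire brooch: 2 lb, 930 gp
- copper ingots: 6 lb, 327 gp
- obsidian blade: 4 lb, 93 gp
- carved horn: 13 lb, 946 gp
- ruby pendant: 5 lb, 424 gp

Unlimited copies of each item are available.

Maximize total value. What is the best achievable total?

5580

Taking 6×sapphire brooch: 12 lb used, 5580 in value.
That's the maximum — no swap from here does better than 5580.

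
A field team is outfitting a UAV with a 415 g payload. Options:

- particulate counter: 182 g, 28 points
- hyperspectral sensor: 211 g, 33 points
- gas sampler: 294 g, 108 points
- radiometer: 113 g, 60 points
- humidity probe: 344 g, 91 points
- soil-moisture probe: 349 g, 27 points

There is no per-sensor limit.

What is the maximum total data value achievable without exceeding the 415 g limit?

180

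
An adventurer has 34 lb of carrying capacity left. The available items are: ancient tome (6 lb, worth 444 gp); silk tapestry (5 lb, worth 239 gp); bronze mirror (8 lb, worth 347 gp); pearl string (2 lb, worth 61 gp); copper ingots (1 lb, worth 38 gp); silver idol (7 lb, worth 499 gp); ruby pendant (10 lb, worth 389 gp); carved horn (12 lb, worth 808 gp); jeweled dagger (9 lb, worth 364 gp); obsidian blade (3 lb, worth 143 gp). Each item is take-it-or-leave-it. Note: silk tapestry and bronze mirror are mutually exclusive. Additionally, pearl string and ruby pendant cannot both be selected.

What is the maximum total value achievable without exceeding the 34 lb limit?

2171

Density check — ancient tome 74.00, silver idol 71.29, carved horn 67.33 are the best per lb.
Best packing: ancient tome + silk tapestry + copper ingots + silver idol + carved horn + obsidian blade — 34 lb, 2171 total.
The closest alternative, ancient tome + bronze mirror + copper ingots + silver idol + carved horn, reaches only 2136.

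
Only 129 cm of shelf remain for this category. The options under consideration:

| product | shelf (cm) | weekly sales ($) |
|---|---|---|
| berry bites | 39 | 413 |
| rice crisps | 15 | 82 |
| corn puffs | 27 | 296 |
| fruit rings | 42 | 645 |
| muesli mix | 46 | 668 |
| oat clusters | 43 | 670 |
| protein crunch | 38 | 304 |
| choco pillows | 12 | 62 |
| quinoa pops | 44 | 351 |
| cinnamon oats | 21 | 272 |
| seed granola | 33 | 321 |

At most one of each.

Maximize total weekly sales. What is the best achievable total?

1751

Filling by ratio: rice crisps + fruit rings + oat clusters + cinnamon oats for 1669, with 8 cm left unused.
Using the slack differently, berry bites + muesli mix + oat clusters comes to 1751 at 128 cm.
Nothing else within 129 cm beats 1751.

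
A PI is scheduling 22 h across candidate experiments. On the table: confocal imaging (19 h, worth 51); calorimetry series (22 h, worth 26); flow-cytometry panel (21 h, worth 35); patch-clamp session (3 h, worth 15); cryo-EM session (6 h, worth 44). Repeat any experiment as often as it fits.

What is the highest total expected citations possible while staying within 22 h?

147

Best packing: patch-clamp session + 3×cryo-EM session — 21 h, 147 total.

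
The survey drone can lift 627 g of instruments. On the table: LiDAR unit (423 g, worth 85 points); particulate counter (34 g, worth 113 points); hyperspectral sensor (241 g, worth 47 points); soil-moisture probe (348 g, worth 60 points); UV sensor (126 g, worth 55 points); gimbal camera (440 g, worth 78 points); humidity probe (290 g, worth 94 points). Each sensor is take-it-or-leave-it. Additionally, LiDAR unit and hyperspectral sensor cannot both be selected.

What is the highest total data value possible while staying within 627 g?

262

Ranking by ratio (data value/g): particulate counter 3.32, UV sensor 0.44, humidity probe 0.32, LiDAR unit 0.20.
Taking particulate counter + UV sensor + humidity probe: 450 g used, 262 in data value.
No other feasible combination exceeds 262.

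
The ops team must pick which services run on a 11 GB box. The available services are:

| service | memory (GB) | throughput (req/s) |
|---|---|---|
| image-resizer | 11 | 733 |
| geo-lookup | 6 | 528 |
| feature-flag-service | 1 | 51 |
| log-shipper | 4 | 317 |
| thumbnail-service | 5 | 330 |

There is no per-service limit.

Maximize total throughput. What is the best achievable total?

Taking geo-lookup + feature-flag-service + log-shipper: 11 GB used, 896 in throughput.

896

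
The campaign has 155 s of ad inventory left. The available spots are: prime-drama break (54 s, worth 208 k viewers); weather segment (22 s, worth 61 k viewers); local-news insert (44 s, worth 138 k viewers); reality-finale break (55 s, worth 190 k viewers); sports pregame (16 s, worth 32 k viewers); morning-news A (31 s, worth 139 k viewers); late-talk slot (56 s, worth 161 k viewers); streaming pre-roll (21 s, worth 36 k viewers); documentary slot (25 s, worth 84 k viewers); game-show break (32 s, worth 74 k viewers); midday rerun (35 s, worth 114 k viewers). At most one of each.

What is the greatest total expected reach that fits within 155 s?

569

Taking the top-ratio spots first gives prime-drama break + reality-finale break + morning-news A for 537 (140 s).
The 55 s tied up in reality-finale break is better spent on local-news insert + documentary slot — total rises to 569 (154 s).
Every other selection either busts 155 s or fails to beat 569.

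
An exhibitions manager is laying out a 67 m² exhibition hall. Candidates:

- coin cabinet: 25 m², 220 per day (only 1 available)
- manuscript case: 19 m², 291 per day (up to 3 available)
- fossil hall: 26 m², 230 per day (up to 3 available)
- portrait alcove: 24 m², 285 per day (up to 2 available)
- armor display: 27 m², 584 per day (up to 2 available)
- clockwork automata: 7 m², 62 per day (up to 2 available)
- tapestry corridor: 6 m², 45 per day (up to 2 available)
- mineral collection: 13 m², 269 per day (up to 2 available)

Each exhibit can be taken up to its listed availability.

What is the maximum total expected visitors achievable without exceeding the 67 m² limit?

1437

Taking 2×armor display + mineral collection: 67 m² used, 1437 in expected visitors.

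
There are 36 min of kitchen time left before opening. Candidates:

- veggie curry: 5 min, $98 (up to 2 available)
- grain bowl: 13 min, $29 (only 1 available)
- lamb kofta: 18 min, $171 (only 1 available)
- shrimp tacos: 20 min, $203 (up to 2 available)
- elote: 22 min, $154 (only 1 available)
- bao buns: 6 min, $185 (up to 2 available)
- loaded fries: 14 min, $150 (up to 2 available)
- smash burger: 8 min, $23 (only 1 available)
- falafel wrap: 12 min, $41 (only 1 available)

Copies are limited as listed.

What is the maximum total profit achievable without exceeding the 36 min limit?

716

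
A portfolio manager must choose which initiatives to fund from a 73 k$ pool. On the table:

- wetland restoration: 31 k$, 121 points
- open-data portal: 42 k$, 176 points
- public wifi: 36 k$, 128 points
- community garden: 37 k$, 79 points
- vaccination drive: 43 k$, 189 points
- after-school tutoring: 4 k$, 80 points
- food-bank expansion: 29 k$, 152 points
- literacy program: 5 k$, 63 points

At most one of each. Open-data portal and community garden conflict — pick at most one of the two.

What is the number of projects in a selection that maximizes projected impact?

Best achievable projected impact is 416.
One optimal bundle: wetland restoration + after-school tutoring + food-bank expansion + literacy program (69 k$).
Every optimal selection uses 4 projects.

4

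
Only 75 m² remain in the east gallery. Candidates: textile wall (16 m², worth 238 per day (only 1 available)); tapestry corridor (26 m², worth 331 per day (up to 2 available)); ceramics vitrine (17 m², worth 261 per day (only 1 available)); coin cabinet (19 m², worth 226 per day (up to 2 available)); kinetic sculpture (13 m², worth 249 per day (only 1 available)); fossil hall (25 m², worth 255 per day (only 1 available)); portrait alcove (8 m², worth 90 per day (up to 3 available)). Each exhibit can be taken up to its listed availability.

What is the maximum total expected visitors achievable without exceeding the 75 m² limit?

Best packing: textile wall + tapestry corridor + ceramics vitrine + kinetic sculpture — 72 m², 1079 total.

1079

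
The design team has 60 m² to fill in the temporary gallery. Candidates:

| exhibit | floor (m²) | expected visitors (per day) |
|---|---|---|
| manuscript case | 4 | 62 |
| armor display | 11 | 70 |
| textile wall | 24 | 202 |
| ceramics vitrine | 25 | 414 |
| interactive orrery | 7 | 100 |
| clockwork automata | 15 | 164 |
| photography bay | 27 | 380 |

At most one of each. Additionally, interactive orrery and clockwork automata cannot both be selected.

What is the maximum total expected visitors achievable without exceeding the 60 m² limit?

894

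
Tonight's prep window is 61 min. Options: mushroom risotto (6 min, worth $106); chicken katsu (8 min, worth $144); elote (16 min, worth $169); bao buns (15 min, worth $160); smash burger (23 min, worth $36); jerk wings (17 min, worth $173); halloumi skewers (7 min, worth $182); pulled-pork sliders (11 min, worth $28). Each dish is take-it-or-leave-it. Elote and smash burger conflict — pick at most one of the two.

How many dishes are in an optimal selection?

Optimal total is 790.
mushroom risotto + elote + bao buns + jerk wings + halloumi skewers hits 790 at 61 min.
Any selection reaching 790 contains exactly 5 dishes.

5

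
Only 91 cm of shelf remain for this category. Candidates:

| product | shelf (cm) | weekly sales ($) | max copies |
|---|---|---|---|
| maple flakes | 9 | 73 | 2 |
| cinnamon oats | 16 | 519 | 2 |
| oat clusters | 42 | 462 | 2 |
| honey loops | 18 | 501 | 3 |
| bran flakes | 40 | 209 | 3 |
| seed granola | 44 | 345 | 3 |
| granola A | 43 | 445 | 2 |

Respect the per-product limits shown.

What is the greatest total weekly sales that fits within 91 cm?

2541

Density check — cinnamon oats 32.44, honey loops 27.83, oat clusters 11.00 are the best per cm.
Taking 2×cinnamon oats + 3×honey loops: 86 cm used, 2541 in weekly sales.
Nothing else within 91 cm beats 2541.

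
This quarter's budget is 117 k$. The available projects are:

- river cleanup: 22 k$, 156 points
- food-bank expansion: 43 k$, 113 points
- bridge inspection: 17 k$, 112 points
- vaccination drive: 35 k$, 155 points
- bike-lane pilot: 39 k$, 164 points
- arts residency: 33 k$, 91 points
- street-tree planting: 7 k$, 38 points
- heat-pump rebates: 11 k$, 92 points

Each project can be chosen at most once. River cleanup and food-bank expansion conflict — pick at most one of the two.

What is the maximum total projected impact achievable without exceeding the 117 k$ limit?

Taking the top-ratio projects first gives river cleanup + bridge inspection + vaccination drive + street-tree planting + heat-pump rebates for 553 (92 k$).
Replace bridge inspection with bike-lane pilot: the trade gains 52 net, giving 605 at 114 k$.
Nothing else feasible within 117 k$ beats 605.

605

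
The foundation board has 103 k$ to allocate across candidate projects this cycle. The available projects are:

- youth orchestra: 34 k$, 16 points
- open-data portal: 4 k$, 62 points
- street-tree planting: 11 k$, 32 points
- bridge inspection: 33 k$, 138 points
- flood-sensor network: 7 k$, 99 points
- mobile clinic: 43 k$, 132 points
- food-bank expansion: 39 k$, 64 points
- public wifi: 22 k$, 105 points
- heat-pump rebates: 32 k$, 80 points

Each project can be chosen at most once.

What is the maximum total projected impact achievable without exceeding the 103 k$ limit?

Greedy by ratio would take open-data portal + street-tree planting + bridge inspection + flood-sensor network + public wifi: 77 k$ used, total 436.
The 11 k$ tied up in street-tree planting is better spent on heat-pump rebates — total rises to 484 (98 k$).
No other feasible combination exceeds 484.

484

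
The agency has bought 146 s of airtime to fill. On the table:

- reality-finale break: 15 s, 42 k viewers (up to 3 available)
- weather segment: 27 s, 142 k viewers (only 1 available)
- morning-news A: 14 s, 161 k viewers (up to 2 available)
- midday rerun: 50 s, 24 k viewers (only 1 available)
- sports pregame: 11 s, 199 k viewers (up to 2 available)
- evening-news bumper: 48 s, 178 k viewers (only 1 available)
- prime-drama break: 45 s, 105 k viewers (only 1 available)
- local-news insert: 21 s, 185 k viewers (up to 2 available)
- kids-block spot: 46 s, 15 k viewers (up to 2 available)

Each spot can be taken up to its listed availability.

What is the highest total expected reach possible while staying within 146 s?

Reality-finale break + weather segment + 2×morning-news A + 2×sports pregame + 2×local-news insert uses 134 of the 146 s and totals 1274.
Every other selection either busts 146 s or exceeds an availability limit or fails to beat 1274.

1274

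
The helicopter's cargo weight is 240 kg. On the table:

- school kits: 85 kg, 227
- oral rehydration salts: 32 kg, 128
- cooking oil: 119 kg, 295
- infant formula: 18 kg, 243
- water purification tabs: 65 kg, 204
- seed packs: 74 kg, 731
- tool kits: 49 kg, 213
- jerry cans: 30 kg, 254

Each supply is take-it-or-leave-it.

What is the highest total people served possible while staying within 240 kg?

Taking the top-ratio supplies first gives oral rehydration salts + infant formula + seed packs + tool kits + jerry cans for 1569 (203 kg).
The 32 kg tied up in oral rehydration salts is better spent on water purification tabs — total rises to 1645 (236 kg).

1645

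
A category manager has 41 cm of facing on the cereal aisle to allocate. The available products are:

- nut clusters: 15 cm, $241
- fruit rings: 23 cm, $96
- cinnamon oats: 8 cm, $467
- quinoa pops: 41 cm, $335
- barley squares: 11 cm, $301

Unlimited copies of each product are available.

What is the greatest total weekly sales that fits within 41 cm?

By weekly sales per cm: cinnamon oats 58.38, barley squares 27.36, nut clusters 16.07 lead.
Best packing: 5×cinnamon oats — 40 cm, 2335 total.
The spare 1 cm is too small for any remaining product, and no exchange beats 2335.

2335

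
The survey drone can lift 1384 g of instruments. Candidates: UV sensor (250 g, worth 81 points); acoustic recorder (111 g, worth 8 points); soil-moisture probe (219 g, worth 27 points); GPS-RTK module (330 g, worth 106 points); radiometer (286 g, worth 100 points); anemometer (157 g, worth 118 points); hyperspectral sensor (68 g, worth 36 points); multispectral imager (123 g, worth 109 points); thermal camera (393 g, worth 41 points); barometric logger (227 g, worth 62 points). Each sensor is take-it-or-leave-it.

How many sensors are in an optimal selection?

The maximum data value within 1384 g is 576.
UV sensor + GPS-RTK module + radiometer + anemometer + multispectral imager + barometric logger hits 576 at 1373 g.
All optima have 6 sensors.

6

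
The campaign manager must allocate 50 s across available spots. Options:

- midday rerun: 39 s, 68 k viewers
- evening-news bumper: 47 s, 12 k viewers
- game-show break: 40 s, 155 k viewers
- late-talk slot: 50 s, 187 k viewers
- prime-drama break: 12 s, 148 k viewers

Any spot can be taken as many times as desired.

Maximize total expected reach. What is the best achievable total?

592

Density check — prime-drama break 12.33, game-show break 3.88, late-talk slot 3.74, midday rerun 1.74 are the best per s.
Taking 4×prime-drama break: 48 s used, 592 in expected reach.
No other feasible combination exceeds 592.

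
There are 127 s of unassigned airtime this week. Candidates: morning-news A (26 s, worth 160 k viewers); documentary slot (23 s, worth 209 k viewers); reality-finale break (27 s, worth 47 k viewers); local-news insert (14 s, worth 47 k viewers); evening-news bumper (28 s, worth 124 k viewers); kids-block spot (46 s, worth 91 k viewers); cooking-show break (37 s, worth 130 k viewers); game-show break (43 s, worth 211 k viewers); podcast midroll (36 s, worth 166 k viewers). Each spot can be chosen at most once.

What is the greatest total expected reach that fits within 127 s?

Taking the top-ratio spots first gives morning-news A + documentary slot + evening-news bumper + game-show break for 704 (120 s).
Dropping game-show break frees 43 s; slotting in local-news insert + podcast midroll (50 s) lifts the total to 706 at 127 s.
The closest alternative, morning-news A + documentary slot + evening-news bumper + game-show break, reaches only 704.

706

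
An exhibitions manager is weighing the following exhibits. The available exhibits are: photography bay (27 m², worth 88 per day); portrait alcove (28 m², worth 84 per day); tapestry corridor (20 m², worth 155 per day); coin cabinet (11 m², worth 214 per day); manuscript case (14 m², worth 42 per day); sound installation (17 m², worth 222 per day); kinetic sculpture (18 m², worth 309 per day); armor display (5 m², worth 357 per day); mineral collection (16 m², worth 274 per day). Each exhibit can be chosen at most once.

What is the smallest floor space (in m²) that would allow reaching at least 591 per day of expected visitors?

Need the lightest bundle worth ≥ 591.
armor display + mineral collection: 631 expected visitors at 21 m².
Any bundle with less than 21 m² falls short of 591.

21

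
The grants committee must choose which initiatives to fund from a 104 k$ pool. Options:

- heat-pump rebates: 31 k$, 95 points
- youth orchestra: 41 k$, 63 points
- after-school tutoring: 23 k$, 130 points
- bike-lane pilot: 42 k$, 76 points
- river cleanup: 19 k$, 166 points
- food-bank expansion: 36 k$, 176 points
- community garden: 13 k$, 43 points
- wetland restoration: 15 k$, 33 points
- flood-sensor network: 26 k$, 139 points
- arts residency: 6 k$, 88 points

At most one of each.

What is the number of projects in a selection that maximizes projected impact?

5

Optimal total is 612.
river cleanup + food-bank expansion + community garden + flood-sensor network + arts residency hits 612 at 100 k$.
Any selection reaching 612 contains exactly 5 projects.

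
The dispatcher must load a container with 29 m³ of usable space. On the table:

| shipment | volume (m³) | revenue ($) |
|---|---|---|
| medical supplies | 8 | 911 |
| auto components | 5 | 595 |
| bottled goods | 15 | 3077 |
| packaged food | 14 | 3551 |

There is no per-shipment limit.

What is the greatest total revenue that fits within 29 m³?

Ranking by ratio (revenue/m³): packaged food 253.64, bottled goods 205.13, auto components 119.00.
The ratio ordering already packs tightly: 2×packaged food, 28 m³, 7102.
Nothing else within 29 m³ beats 7102.

7102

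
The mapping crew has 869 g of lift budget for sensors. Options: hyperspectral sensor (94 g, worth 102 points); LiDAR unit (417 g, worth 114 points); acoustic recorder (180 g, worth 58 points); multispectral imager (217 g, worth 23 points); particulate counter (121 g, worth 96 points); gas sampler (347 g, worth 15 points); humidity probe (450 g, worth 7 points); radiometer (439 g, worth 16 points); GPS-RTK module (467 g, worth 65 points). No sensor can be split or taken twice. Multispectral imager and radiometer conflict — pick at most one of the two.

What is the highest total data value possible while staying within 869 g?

370

Hyperspectral sensor + LiDAR unit + acoustic recorder + particulate counter uses 812 of the 869 g and totals 370.
Every other selection either busts 869 g or breaks a pairing rule or fails to beat 370.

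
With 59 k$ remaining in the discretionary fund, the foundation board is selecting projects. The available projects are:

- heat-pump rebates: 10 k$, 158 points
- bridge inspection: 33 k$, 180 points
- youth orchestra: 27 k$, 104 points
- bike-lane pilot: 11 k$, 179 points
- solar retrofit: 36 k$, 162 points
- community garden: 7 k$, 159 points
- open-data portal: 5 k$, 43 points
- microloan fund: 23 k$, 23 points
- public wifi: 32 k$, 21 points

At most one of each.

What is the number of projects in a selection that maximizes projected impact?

4

Optimal total is 600.
heat-pump rebates + youth orchestra + bike-lane pilot + community garden hits 600 at 55 k$.
Any selection reaching 600 contains exactly 4 projects.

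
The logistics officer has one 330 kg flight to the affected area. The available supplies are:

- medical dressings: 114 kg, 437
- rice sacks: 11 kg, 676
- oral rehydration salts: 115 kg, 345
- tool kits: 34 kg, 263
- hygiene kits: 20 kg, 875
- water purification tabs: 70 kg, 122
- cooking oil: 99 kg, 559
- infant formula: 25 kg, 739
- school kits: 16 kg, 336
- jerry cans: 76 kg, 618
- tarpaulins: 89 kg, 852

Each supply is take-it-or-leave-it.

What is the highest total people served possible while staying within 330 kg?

4359

Ranking by ratio (people served/kg): rice sacks 61.45, hygiene kits 43.75, infant formula 29.56.
Rice sacks + tool kits + hygiene kits + infant formula + school kits + jerry cans + tarpaulins uses 271 of the 330 kg and totals 4359.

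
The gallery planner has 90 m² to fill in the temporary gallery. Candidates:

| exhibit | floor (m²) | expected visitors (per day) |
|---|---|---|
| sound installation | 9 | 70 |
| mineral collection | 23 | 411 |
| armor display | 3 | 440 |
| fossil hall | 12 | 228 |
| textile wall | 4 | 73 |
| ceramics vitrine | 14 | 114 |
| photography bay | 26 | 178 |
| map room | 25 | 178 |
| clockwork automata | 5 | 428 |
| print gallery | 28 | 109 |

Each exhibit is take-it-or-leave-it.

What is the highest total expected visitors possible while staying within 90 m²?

By expected visitors per m²: armor display 146.67, clockwork automata 85.60, fossil hall 19.00 lead.
Taking the top-ratio exhibits first gives sound installation + mineral collection + armor display + fossil hall + textile wall + ceramics vitrine + clockwork automata for 1764 (70 m²).
Replace sound installation with photography bay: the trade gains 108 net, giving 1872 at 87 m².
Every other selection either busts 90 m² or fails to beat 1872.

1872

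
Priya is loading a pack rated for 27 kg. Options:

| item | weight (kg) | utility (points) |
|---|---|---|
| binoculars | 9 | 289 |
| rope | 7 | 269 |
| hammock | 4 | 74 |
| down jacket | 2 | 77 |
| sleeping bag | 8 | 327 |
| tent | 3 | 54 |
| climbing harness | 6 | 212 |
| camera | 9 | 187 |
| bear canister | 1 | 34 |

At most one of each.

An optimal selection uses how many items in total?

5

The maximum utility within 27 kg is 996.
For example binoculars + rope + down jacket + sleeping bag + bear canister achieves it, using 27 kg.
All optima have 5 items.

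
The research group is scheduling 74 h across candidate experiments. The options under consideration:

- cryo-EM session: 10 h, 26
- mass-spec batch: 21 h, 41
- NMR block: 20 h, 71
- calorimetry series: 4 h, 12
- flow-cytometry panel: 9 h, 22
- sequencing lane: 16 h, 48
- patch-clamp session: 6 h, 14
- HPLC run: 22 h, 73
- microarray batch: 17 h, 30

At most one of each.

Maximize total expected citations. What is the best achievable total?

The ratio heuristic lands on cryo-EM session + NMR block + calorimetry series + sequencing lane + HPLC run (230) but leaves 2 h idle.
Dropping calorimetry series frees 4 h; slotting in patch-clamp session (6 h) lifts the total to 232 at 74 h.
Every other selection either busts 74 h or fails to beat 232.

232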